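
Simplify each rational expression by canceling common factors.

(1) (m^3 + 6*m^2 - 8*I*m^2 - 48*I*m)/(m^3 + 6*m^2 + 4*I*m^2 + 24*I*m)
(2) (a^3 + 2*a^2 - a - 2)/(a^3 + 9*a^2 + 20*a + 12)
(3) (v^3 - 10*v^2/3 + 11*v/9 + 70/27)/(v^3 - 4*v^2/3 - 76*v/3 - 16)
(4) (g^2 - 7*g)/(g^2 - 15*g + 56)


(1) = (m - 8*I)/(m + 4*I)
(2) = (a - 1)/(a + 6)
(3) = (9*v^2 - 36*v + 35)/(9*v^2 - 18*v - 216)
(4) = g/(g - 8)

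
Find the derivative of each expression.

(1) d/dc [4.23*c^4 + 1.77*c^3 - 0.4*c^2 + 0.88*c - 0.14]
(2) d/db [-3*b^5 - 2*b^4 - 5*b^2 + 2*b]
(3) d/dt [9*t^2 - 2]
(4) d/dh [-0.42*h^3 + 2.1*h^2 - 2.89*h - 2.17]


(1) = 16.92*c^3 + 5.31*c^2 - 0.8*c + 0.88
(2) = -15*b^4 - 8*b^3 - 10*b + 2
(3) = 18*t
(4) = -1.26*h^2 + 4.2*h - 2.89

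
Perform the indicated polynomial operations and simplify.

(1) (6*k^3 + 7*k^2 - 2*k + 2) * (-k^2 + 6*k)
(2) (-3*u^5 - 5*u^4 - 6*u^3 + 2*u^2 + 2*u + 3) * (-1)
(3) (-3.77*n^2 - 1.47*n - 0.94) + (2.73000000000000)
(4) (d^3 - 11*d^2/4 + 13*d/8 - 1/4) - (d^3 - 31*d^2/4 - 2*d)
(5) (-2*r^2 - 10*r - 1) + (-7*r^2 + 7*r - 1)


(1) = -6*k^5 + 29*k^4 + 44*k^3 - 14*k^2 + 12*k
(2) = 3*u^5 + 5*u^4 + 6*u^3 - 2*u^2 - 2*u - 3
(3) = -3.77*n^2 - 1.47*n + 1.79
(4) = 5*d^2 + 29*d/8 - 1/4
(5) = -9*r^2 - 3*r - 2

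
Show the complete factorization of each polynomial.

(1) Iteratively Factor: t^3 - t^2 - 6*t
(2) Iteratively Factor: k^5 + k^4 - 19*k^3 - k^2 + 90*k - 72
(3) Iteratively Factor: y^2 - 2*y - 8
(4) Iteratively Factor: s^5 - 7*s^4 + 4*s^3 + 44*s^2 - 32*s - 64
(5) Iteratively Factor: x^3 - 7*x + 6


(1) = (t)*(t^2 - t - 6) = t*(t + 2)*(t - 3)
(2) = (k + 4)*(k^4 - 3*k^3 - 7*k^2 + 27*k - 18) = (k + 3)*(k + 4)*(k^3 - 6*k^2 + 11*k - 6) = (k - 2)*(k + 3)*(k + 4)*(k^2 - 4*k + 3) = (k - 3)*(k - 2)*(k + 3)*(k + 4)*(k - 1)
(3) = (y + 2)*(y - 4)
(4) = (s - 4)*(s^4 - 3*s^3 - 8*s^2 + 12*s + 16) = (s - 4)*(s + 1)*(s^3 - 4*s^2 - 4*s + 16) = (s - 4)*(s + 1)*(s + 2)*(s^2 - 6*s + 8) = (s - 4)*(s - 2)*(s + 1)*(s + 2)*(s - 4)
(5) = (x - 1)*(x^2 + x - 6) = (x - 1)*(x + 3)*(x - 2)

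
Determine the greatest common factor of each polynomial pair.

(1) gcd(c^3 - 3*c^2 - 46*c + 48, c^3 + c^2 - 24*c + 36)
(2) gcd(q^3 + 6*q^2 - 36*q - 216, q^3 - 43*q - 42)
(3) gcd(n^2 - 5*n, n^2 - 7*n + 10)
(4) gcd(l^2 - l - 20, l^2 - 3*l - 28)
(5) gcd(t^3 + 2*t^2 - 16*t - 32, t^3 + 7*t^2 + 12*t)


(1) = c + 6
(2) = q + 6
(3) = gcd(n*(n - 5), (n - 5)*(n - 2)) = n - 5
(4) = gcd((l - 5)*(l + 4), (l - 7)*(l + 4)) = l + 4
(5) = gcd((t - 4)*(t + 2)*(t + 4), t*(t + 3)*(t + 4)) = t + 4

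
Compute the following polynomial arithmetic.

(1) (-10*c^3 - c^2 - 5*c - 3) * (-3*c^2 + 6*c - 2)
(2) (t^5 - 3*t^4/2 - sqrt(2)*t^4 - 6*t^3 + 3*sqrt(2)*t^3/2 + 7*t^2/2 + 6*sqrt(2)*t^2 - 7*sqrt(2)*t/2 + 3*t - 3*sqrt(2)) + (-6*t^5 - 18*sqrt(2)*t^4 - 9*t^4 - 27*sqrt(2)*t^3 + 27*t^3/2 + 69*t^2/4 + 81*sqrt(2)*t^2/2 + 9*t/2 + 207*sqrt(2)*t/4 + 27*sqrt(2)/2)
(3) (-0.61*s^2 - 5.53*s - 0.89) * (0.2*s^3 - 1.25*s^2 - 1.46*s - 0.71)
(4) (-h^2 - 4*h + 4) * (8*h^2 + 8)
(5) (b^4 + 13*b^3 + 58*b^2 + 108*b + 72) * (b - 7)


(1) = 30*c^5 - 57*c^4 + 29*c^3 - 19*c^2 - 8*c + 6
(2) = -5*t^5 - 19*sqrt(2)*t^4 - 21*t^4/2 - 51*sqrt(2)*t^3/2 + 15*t^3/2 + 83*t^2/4 + 93*sqrt(2)*t^2/2 + 15*t/2 + 193*sqrt(2)*t/4 + 21*sqrt(2)/2
(3) = -0.122*s^5 - 0.3435*s^4 + 7.6251*s^3 + 9.6194*s^2 + 5.2257*s + 0.6319
(4) = -8*h^4 - 32*h^3 + 24*h^2 - 32*h + 32
(5) = b^5 + 6*b^4 - 33*b^3 - 298*b^2 - 684*b - 504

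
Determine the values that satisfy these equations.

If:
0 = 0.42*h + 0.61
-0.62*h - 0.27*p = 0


Then:
h = -1.45
p = 3.34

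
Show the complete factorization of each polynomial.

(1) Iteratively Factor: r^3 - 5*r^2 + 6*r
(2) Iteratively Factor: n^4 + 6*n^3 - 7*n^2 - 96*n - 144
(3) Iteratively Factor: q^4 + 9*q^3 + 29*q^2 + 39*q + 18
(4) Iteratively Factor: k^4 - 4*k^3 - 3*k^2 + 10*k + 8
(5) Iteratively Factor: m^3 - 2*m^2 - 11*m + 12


(1) = (r)*(r^2 - 5*r + 6) = r*(r - 3)*(r - 2)
(2) = (n - 4)*(n^3 + 10*n^2 + 33*n + 36) = (n - 4)*(n + 3)*(n^2 + 7*n + 12) = (n - 4)*(n + 3)*(n + 4)*(n + 3)
(3) = (q + 3)*(q^3 + 6*q^2 + 11*q + 6) = (q + 1)*(q + 3)*(q^2 + 5*q + 6) = (q + 1)*(q + 3)^2*(q + 2)
(4) = (k - 4)*(k^3 - 3*k - 2) = (k - 4)*(k + 1)*(k^2 - k - 2) = (k - 4)*(k - 2)*(k + 1)*(k + 1)
(5) = (m - 4)*(m^2 + 2*m - 3) = (m - 4)*(m + 3)*(m - 1)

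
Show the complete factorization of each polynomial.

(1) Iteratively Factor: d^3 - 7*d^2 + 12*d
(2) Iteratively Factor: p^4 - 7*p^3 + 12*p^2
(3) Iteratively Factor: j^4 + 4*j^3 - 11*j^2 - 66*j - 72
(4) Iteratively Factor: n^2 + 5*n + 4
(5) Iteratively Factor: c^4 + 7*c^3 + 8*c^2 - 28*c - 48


(1) = (d - 4)*(d^2 - 3*d) = (d - 4)*(d - 3)*(d)
(2) = (p - 4)*(p^3 - 3*p^2) = p*(p - 4)*(p^2 - 3*p) = p*(p - 4)*(p - 3)*(p)
(3) = (j + 2)*(j^3 + 2*j^2 - 15*j - 36) = (j - 4)*(j + 2)*(j^2 + 6*j + 9) = (j - 4)*(j + 2)*(j + 3)*(j + 3)
(4) = (n + 1)*(n + 4)
(5) = (c + 4)*(c^3 + 3*c^2 - 4*c - 12) = (c + 3)*(c + 4)*(c^2 - 4) = (c - 2)*(c + 3)*(c + 4)*(c + 2)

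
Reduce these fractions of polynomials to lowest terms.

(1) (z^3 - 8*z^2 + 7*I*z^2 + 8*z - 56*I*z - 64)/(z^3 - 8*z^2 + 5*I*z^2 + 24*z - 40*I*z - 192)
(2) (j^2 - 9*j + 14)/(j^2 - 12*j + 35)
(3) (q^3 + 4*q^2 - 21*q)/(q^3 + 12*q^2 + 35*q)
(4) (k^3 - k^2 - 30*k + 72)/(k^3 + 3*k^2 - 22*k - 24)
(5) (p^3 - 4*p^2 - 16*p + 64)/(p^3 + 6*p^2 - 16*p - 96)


(1) = (z - I)/(z - 3*I)
(2) = (j - 2)/(j - 5)
(3) = (q - 3)/(q + 5)
(4) = (k - 3)/(k + 1)
(5) = (p - 4)/(p + 6)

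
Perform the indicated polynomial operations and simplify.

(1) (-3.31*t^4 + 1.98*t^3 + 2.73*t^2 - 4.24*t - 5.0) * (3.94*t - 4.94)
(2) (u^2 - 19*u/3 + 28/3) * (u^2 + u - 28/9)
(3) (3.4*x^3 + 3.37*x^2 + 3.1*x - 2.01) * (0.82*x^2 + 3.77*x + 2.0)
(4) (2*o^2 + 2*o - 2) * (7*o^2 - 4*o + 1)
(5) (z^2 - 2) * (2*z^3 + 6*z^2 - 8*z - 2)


(1) = -13.0414*t^5 + 24.1526*t^4 + 0.975*t^3 - 30.1918*t^2 + 1.2456*t + 24.7
(2) = u^4 - 16*u^3/3 - u^2/9 + 784*u/27 - 784/27
(3) = 2.788*x^5 + 15.5814*x^4 + 22.0469*x^3 + 16.7788*x^2 - 1.3777*x - 4.02
(4) = 14*o^4 + 6*o^3 - 20*o^2 + 10*o - 2
(5) = 2*z^5 + 6*z^4 - 12*z^3 - 14*z^2 + 16*z + 4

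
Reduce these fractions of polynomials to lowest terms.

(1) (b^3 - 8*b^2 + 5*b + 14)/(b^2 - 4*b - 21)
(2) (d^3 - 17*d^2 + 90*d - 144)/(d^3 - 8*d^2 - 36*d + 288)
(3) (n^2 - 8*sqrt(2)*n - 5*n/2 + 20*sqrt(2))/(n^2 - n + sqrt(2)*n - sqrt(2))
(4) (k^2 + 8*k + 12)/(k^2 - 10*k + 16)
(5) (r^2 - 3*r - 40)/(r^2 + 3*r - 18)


(1) = (b^2 - b - 2)/(b + 3)
(2) = (d - 3)/(d + 6)
(3) = (2*n^2 + n*(-16*sqrt(2) - 5) + 40*sqrt(2))/(2*n^2 + n*(-2 + 2*sqrt(2)) - 2*sqrt(2))
(4) = (k^2 + 8*k + 12)/(k^2 - 10*k + 16)
(5) = (r^2 - 3*r - 40)/(r^2 + 3*r - 18)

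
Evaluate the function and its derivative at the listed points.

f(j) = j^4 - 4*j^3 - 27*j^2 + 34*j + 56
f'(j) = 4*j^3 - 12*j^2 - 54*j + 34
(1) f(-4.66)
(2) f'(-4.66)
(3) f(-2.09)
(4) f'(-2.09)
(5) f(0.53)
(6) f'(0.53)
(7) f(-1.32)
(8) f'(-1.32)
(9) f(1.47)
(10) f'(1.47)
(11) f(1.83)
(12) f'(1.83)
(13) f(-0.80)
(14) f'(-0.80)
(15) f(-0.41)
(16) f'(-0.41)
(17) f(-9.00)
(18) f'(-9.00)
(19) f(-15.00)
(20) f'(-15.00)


(1) = 187.58
(2) = -379.73
(3) = -77.40
(4) = 57.93
(5) = 65.92
(6) = 2.60
(7) = -23.69
(8) = 75.17
(9) = 39.60
(10) = -58.60
(11) = 14.50
(12) = -80.49
(13) = 13.98
(14) = 67.47
(15) = 37.83
(16) = 53.85
(17) = 7040.00
(18) = -3368.00
(19) = 57596.00
(20) = -15356.00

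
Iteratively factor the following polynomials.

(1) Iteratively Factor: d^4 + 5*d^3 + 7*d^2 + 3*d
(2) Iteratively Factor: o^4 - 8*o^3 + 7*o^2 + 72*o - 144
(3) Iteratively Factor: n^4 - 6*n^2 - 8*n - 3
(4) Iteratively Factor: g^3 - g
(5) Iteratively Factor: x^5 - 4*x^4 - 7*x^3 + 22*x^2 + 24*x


(1) = (d + 3)*(d^3 + 2*d^2 + d) = (d + 1)*(d + 3)*(d^2 + d) = d*(d + 1)*(d + 3)*(d + 1)
(2) = (o - 3)*(o^3 - 5*o^2 - 8*o + 48) = (o - 4)*(o - 3)*(o^2 - o - 12) = (o - 4)*(o - 3)*(o + 3)*(o - 4)
(3) = (n + 1)*(n^3 - n^2 - 5*n - 3) = (n - 3)*(n + 1)*(n^2 + 2*n + 1) = (n - 3)*(n + 1)^2*(n + 1)
(4) = (g - 1)*(g^2 + g) = (g - 1)*(g + 1)*(g)
(5) = (x)*(x^4 - 4*x^3 - 7*x^2 + 22*x + 24) = x*(x - 3)*(x^3 - x^2 - 10*x - 8) = x*(x - 4)*(x - 3)*(x^2 + 3*x + 2) = x*(x - 4)*(x - 3)*(x + 1)*(x + 2)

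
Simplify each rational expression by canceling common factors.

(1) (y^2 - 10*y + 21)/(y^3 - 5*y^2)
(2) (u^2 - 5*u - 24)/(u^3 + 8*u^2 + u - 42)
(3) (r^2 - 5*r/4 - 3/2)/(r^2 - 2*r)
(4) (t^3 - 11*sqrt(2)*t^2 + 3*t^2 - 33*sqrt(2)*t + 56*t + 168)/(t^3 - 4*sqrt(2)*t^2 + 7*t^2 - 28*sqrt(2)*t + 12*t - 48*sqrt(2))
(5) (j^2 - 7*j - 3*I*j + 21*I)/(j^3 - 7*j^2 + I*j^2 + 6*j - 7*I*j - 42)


(1) = (y^2 - 10*y + 21)/(y^3 - 5*y^2)
(2) = (u - 8)/(u^2 + 5*u - 14)
(3) = (4*r + 3)/(4*r)
(4) = (t - 7*sqrt(2))/(t + 4)
(5) = (j - 3*I)/(j^2 + I*j + 6)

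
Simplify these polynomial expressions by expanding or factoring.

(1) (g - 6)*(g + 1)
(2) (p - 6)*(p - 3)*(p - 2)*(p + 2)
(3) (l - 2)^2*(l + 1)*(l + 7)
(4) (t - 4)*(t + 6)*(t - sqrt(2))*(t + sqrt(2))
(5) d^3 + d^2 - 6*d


(1) = g^2 - 5*g - 6
(2) = p^4 - 9*p^3 + 14*p^2 + 36*p - 72
(3) = l^4 + 4*l^3 - 21*l^2 + 4*l + 28
(4) = t^4 + 2*t^3 - 26*t^2 - 4*t + 48
(5) = d*(d - 2)*(d + 3)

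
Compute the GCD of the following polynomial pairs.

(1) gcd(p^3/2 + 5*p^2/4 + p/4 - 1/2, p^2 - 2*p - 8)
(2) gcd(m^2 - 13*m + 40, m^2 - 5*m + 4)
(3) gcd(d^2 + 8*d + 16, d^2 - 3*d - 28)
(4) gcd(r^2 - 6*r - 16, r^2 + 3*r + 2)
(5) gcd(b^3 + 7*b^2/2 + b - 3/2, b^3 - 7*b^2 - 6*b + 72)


(1) = gcd((p/2 + 1)*(p - 1/2)*(p + 1), (p - 4)*(p + 2)) = p + 2
(2) = 1
(3) = gcd((d + 4)^2, (d - 7)*(d + 4)) = d + 4
(4) = gcd((r - 8)*(r + 2), (r + 1)*(r + 2)) = r + 2
(5) = b + 3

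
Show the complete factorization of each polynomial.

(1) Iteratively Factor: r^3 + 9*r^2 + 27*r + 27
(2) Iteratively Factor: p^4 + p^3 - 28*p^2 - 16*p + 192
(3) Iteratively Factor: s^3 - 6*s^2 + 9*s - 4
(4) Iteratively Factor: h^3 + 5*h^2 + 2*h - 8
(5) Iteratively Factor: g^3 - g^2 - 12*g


(1) = (r + 3)*(r^2 + 6*r + 9) = (r + 3)^2*(r + 3)
(2) = (p + 4)*(p^3 - 3*p^2 - 16*p + 48) = (p - 4)*(p + 4)*(p^2 + p - 12) = (p - 4)*(p + 4)^2*(p - 3)
(3) = (s - 1)*(s^2 - 5*s + 4) = (s - 1)^2*(s - 4)
(4) = (h - 1)*(h^2 + 6*h + 8) = (h - 1)*(h + 2)*(h + 4)
(5) = (g)*(g^2 - g - 12) = g*(g - 4)*(g + 3)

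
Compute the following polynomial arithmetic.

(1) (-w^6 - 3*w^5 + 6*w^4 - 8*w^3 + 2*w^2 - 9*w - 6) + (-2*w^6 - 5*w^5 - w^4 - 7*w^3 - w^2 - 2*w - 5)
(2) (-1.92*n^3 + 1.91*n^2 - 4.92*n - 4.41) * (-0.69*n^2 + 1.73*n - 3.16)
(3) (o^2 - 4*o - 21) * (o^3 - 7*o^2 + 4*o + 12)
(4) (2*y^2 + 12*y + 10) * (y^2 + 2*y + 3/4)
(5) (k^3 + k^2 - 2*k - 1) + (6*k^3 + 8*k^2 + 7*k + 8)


(1) = -3*w^6 - 8*w^5 + 5*w^4 - 15*w^3 + w^2 - 11*w - 11
(2) = 1.3248*n^5 - 4.6395*n^4 + 12.7663*n^3 - 11.5043*n^2 + 7.9179*n + 13.9356
(3) = o^5 - 11*o^4 + 11*o^3 + 143*o^2 - 132*o - 252
(4) = 2*y^4 + 16*y^3 + 71*y^2/2 + 29*y + 15/2
(5) = 7*k^3 + 9*k^2 + 5*k + 7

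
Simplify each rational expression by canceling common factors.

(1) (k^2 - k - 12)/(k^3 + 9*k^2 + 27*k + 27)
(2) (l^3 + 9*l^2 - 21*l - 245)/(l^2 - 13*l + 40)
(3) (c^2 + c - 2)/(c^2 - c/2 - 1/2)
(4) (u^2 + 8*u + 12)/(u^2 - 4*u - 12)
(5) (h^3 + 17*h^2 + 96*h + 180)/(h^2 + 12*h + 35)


(1) = (k - 4)/(k^2 + 6*k + 9)
(2) = (l^2 + 14*l + 49)/(l - 8)
(3) = (2*c + 4)/(2*c + 1)
(4) = (u + 6)/(u - 6)
(5) = (h^2 + 12*h + 36)/(h + 7)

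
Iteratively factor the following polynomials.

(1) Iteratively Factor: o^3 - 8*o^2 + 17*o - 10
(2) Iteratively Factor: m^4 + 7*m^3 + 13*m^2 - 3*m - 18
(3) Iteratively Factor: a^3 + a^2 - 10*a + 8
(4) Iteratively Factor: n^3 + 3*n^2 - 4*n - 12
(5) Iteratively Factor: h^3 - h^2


(1) = (o - 1)*(o^2 - 7*o + 10) = (o - 2)*(o - 1)*(o - 5)
(2) = (m + 3)*(m^3 + 4*m^2 + m - 6) = (m + 2)*(m + 3)*(m^2 + 2*m - 3) = (m + 2)*(m + 3)^2*(m - 1)
(3) = (a + 4)*(a^2 - 3*a + 2) = (a - 1)*(a + 4)*(a - 2)
(4) = (n + 3)*(n^2 - 4) = (n - 2)*(n + 3)*(n + 2)
(5) = (h)*(h^2 - h) = h*(h - 1)*(h)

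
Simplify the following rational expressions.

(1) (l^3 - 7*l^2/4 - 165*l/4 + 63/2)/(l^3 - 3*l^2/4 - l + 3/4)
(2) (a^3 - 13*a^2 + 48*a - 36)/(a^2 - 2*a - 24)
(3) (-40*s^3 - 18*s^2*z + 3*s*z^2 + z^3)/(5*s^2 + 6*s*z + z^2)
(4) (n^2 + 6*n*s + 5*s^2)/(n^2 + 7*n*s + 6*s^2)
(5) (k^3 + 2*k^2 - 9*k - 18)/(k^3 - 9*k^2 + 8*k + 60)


(1) = (l^2 - l - 42)/(l^2 - 1)
(2) = (a^2 - 7*a + 6)/(a + 4)
(3) = (-8*s^2 - 2*s*z + z^2)/(s + z)
(4) = (n + 5*s)/(n + 6*s)
(5) = (k^2 - 9)/(k^2 - 11*k + 30)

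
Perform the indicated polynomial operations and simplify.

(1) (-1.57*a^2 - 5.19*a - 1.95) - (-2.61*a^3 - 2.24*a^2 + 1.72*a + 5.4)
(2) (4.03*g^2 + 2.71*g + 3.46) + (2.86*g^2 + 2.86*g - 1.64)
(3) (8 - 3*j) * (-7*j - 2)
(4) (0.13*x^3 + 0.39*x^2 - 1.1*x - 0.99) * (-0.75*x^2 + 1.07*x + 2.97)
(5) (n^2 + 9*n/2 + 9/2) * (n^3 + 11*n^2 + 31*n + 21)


(1) = 2.61*a^3 + 0.67*a^2 - 6.91*a - 7.35
(2) = 6.89*g^2 + 5.57*g + 1.82
(3) = 21*j^2 - 50*j - 16
(4) = -0.0975*x^5 - 0.1534*x^4 + 1.6284*x^3 + 0.7238*x^2 - 4.3263*x - 2.9403
(5) = n^5 + 31*n^4/2 + 85*n^3 + 210*n^2 + 234*n + 189/2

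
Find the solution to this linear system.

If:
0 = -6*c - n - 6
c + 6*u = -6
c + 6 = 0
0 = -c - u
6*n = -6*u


Then:
No Solution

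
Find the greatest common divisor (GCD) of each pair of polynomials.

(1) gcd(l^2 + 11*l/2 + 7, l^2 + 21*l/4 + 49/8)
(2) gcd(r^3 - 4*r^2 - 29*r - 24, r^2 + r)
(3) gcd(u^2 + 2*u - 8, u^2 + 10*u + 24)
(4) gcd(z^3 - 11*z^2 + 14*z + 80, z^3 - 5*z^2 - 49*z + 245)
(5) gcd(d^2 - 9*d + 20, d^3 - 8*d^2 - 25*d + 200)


(1) = gcd((l + 2)*(l + 7/2), (l + 7/4)*(l + 7/2)) = l + 7/2
(2) = gcd((r - 8)*(r + 1)*(r + 3), r*(r + 1)) = r + 1
(3) = gcd((u - 2)*(u + 4), (u + 4)*(u + 6)) = u + 4
(4) = z - 5
(5) = gcd((d - 5)*(d - 4), (d - 8)*(d - 5)*(d + 5)) = d - 5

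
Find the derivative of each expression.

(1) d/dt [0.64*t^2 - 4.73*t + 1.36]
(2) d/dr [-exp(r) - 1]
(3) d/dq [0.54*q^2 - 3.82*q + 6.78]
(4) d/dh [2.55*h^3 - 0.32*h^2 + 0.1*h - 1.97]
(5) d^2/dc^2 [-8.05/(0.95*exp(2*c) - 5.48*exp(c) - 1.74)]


(1) = 1.28*t - 4.73
(2) = -exp(r)
(3) = 1.08*q - 3.82
(4) = 7.65*h^2 - 0.64*h + 0.1
(5) = (8.05*(1.9*exp(c) - 5.48)*(3.8*exp(c) - 10.96)*exp(c) + (30.59*exp(c) - 44.114)*(-0.95*exp(2*c) + 5.48*exp(c) + 1.74))*exp(c)/(-0.95*exp(2*c) + 5.48*exp(c) + 1.74)^3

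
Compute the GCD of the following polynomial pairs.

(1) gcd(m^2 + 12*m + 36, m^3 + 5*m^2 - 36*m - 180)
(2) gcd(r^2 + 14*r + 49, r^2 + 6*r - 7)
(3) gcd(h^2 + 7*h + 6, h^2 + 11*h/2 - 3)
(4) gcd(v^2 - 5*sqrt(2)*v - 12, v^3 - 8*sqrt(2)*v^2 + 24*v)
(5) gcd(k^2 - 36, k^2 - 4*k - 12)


(1) = m + 6
(2) = gcd((r + 7)^2, (r - 1)*(r + 7)) = r + 7
(3) = h + 6
(4) = v - 6*sqrt(2)
(5) = k - 6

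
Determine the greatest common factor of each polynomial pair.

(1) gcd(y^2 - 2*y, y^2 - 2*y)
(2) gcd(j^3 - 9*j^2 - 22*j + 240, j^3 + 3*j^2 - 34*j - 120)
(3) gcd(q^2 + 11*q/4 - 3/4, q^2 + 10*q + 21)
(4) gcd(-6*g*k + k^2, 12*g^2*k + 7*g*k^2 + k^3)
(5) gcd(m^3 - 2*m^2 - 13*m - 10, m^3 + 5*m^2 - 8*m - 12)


(1) = gcd(y*(y - 2), y*(y - 2)) = y^2 - 2*y
(2) = j^2 - j - 30
(3) = gcd((q - 1/4)*(q + 3), (q + 3)*(q + 7)) = q + 3
(4) = gcd(k*(-6*g + k), k*(3*g + k)*(4*g + k)) = k
(5) = gcd((m - 5)*(m + 1)*(m + 2), (m - 2)*(m + 1)*(m + 6)) = m + 1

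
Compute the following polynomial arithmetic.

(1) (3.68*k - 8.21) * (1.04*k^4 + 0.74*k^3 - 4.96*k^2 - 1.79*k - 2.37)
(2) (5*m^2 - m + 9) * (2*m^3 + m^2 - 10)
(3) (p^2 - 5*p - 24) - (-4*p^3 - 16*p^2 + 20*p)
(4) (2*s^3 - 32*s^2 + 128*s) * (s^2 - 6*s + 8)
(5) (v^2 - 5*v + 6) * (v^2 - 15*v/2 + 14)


(1) = 3.8272*k^5 - 5.8152*k^4 - 24.3282*k^3 + 34.1344*k^2 + 5.9743*k + 19.4577
(2) = 10*m^5 + 3*m^4 + 17*m^3 - 41*m^2 + 10*m - 90
(3) = 4*p^3 + 17*p^2 - 25*p - 24
(4) = 2*s^5 - 44*s^4 + 336*s^3 - 1024*s^2 + 1024*s
(5) = v^4 - 25*v^3/2 + 115*v^2/2 - 115*v + 84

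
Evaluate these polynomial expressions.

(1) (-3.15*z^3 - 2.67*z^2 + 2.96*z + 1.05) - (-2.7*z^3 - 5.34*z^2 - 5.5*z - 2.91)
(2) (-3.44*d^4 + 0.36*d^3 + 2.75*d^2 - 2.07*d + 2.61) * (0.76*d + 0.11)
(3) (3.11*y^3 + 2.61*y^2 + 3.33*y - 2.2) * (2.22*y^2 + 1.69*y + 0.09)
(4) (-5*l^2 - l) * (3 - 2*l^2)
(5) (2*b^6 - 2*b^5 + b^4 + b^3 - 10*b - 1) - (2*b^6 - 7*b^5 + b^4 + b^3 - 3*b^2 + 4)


(1) = -0.45*z^3 + 2.67*z^2 + 8.46*z + 3.96
(2) = -2.6144*d^5 - 0.1048*d^4 + 2.1296*d^3 - 1.2707*d^2 + 1.7559*d + 0.2871
(3) = 6.9042*y^5 + 11.0501*y^4 + 12.0834*y^3 + 0.9786*y^2 - 3.4183*y - 0.198
(4) = 10*l^4 + 2*l^3 - 15*l^2 - 3*l
(5) = 5*b^5 + 3*b^2 - 10*b - 5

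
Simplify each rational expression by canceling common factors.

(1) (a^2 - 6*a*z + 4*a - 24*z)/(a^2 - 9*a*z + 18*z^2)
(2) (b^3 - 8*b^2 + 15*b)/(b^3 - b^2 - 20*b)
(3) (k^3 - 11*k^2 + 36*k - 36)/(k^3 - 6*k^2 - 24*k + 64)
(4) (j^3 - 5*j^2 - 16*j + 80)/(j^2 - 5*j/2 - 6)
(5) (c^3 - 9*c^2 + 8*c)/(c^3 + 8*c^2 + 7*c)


(1) = (-a - 4)/(-a + 3*z)
(2) = (b - 3)/(b + 4)
(3) = (k^2 - 9*k + 18)/(k^2 - 4*k - 32)
(4) = (2*j^2 - 2*j - 40)/(2*j + 3)
(5) = (c^2 - 9*c + 8)/(c^2 + 8*c + 7)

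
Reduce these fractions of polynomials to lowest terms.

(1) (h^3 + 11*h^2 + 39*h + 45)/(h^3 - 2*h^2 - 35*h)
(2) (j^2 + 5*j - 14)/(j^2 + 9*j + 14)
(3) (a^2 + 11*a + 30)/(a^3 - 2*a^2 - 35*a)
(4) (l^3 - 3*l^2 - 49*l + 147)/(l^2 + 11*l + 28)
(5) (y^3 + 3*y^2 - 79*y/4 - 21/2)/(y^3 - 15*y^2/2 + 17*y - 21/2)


(1) = (h^2 + 6*h + 9)/(h^2 - 7*h)
(2) = (j - 2)/(j + 2)
(3) = (a + 6)/(a^2 - 7*a)
(4) = (l^2 - 10*l + 21)/(l + 4)
(5) = (2*y^2 + 13*y + 6)/(2*y^2 - 8*y + 6)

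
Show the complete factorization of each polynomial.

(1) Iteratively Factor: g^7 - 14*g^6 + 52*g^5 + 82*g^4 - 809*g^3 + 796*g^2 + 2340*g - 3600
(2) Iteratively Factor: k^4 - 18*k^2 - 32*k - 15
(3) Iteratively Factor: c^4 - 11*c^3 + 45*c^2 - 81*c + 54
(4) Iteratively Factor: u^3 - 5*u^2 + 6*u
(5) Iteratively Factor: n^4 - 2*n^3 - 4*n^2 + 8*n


(1) = (g - 2)*(g^6 - 12*g^5 + 28*g^4 + 138*g^3 - 533*g^2 - 270*g + 1800) = (g - 2)*(g + 3)*(g^5 - 15*g^4 + 73*g^3 - 81*g^2 - 290*g + 600) = (g - 3)*(g - 2)*(g + 3)*(g^4 - 12*g^3 + 37*g^2 + 30*g - 200) = (g - 3)*(g - 2)*(g + 2)*(g + 3)*(g^3 - 14*g^2 + 65*g - 100) = (g - 5)*(g - 3)*(g - 2)*(g + 2)*(g + 3)*(g^2 - 9*g + 20) = (g - 5)*(g - 4)*(g - 3)*(g - 2)*(g + 2)*(g + 3)*(g - 5)
(2) = (k + 3)*(k^3 - 3*k^2 - 9*k - 5) = (k + 1)*(k + 3)*(k^2 - 4*k - 5) = (k - 5)*(k + 1)*(k + 3)*(k + 1)
(3) = (c - 2)*(c^3 - 9*c^2 + 27*c - 27) = (c - 3)*(c - 2)*(c^2 - 6*c + 9) = (c - 3)^2*(c - 2)*(c - 3)
(4) = (u - 3)*(u^2 - 2*u) = u*(u - 3)*(u - 2)
(5) = (n + 2)*(n^3 - 4*n^2 + 4*n) = n*(n + 2)*(n^2 - 4*n + 4) = n*(n - 2)*(n + 2)*(n - 2)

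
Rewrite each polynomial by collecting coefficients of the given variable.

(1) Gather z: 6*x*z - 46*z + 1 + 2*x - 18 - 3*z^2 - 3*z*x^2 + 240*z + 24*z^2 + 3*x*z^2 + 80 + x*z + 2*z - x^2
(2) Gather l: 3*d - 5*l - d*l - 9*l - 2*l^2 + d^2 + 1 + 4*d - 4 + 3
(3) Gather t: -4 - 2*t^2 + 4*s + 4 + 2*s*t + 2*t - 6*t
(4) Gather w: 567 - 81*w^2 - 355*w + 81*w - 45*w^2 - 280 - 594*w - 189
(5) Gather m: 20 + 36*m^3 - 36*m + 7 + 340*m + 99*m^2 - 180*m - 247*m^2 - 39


(1) = -x^2 + 2*x + z^2*(3*x + 21) + z*(-3*x^2 + 7*x + 196) + 63
(2) = d^2 + 7*d - 2*l^2 + l*(-d - 14)
(3) = 4*s - 2*t^2 + t*(2*s - 4)
(4) = -126*w^2 - 868*w + 98
(5) = 36*m^3 - 148*m^2 + 124*m - 12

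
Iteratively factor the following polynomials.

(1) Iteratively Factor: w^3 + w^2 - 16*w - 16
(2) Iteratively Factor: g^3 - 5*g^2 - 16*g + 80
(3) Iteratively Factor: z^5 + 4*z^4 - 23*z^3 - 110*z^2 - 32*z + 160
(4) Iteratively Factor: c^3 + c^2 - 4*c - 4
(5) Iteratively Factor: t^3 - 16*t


(1) = (w + 4)*(w^2 - 3*w - 4) = (w + 1)*(w + 4)*(w - 4)
(2) = (g - 4)*(g^2 - g - 20) = (g - 5)*(g - 4)*(g + 4)
(3) = (z - 5)*(z^4 + 9*z^3 + 22*z^2 - 32) = (z - 5)*(z - 1)*(z^3 + 10*z^2 + 32*z + 32) = (z - 5)*(z - 1)*(z + 4)*(z^2 + 6*z + 8) = (z - 5)*(z - 1)*(z + 4)^2*(z + 2)
(4) = (c + 2)*(c^2 - c - 2) = (c - 2)*(c + 2)*(c + 1)
(5) = (t - 4)*(t^2 + 4*t) = t*(t - 4)*(t + 4)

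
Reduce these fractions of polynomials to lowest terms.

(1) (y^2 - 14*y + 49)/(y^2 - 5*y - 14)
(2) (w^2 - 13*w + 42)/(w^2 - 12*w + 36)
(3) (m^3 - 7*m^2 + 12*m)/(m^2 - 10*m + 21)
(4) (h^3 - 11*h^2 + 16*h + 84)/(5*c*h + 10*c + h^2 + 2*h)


(1) = (y - 7)/(y + 2)
(2) = (w - 7)/(w - 6)
(3) = (m^2 - 4*m)/(m - 7)
(4) = (h^2 - 13*h + 42)/(5*c + h)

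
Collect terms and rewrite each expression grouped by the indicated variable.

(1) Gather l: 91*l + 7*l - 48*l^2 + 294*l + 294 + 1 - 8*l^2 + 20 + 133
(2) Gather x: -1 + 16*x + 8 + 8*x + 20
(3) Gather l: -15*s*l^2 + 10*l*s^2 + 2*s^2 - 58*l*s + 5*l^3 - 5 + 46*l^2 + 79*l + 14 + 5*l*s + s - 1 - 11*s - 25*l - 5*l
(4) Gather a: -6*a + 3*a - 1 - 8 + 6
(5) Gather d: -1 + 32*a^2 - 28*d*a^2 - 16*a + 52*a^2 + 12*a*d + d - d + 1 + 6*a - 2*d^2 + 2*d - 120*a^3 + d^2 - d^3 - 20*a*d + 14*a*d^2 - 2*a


(1) = -56*l^2 + 392*l + 448
(2) = 24*x + 27
(3) = 5*l^3 + l^2*(46 - 15*s) + l*(10*s^2 - 53*s + 49) + 2*s^2 - 10*s + 8
(4) = -3*a - 3
(5) = -120*a^3 + 84*a^2 - 12*a - d^3 + d^2*(14*a - 1) + d*(-28*a^2 - 8*a + 2)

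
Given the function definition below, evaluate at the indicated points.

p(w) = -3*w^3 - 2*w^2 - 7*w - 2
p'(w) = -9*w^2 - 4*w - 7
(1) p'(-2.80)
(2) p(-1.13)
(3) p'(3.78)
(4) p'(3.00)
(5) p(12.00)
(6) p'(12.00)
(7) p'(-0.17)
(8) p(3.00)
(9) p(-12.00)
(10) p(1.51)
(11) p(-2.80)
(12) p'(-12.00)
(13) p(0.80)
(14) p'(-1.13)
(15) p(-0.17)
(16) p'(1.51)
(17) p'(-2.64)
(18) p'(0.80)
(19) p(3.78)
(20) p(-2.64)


(1) = -66.36
(2) = 7.68
(3) = -150.72
(4) = -100.00
(5) = -5558.00
(6) = -1351.00
(7) = -6.58
(8) = -122.00
(9) = 4978.00
(10) = -27.46
(11) = 67.78
(12) = -1255.00
(13) = -10.42
(14) = -13.97
(15) = -0.85
(16) = -33.56
(17) = -59.17
(18) = -15.96
(19) = -219.07
(20) = 57.74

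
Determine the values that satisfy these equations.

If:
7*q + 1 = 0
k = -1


Then:
k = -1
q = -1/7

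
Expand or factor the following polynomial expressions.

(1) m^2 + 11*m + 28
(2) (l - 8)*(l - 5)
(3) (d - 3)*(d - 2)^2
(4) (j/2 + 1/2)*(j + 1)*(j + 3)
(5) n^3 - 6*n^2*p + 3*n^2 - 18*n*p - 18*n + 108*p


(1) = (m + 4)*(m + 7)
(2) = l^2 - 13*l + 40
(3) = d^3 - 7*d^2 + 16*d - 12
(4) = j^3/2 + 5*j^2/2 + 7*j/2 + 3/2
(5) = (n - 3)*(n + 6)*(n - 6*p)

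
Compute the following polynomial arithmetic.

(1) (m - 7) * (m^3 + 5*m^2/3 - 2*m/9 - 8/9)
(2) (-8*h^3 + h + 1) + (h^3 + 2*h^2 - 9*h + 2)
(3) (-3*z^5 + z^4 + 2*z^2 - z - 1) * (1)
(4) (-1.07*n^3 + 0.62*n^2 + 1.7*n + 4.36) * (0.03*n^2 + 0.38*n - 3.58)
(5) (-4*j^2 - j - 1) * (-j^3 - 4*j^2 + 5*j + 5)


(1) = m^4 - 16*m^3/3 - 107*m^2/9 + 2*m/3 + 56/9
(2) = -7*h^3 + 2*h^2 - 8*h + 3
(3) = -3*z^5 + z^4 + 2*z^2 - z - 1
(4) = -0.0321*n^5 - 0.388*n^4 + 4.1172*n^3 - 1.4428*n^2 - 4.4292*n - 15.6088
(5) = 4*j^5 + 17*j^4 - 15*j^3 - 21*j^2 - 10*j - 5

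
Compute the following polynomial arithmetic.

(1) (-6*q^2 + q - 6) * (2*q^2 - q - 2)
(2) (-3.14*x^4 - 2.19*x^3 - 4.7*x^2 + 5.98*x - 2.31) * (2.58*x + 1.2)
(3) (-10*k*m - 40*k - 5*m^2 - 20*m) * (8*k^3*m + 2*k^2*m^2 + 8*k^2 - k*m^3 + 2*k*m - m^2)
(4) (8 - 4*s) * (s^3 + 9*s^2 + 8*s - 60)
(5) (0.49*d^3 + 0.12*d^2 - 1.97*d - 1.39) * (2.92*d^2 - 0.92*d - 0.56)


(1) = -12*q^4 + 8*q^3 - q^2 + 4*q + 12
(2) = -8.1012*x^5 - 9.4182*x^4 - 14.754*x^3 + 9.7884*x^2 + 1.2162*x - 2.772
(3) = -80*k^4*m^2 - 320*k^4*m - 60*k^3*m^3 - 240*k^3*m^2 - 80*k^3*m - 320*k^3 - 60*k^2*m^2 - 240*k^2*m + 5*k*m^5 + 20*k*m^4 + 5*m^4 + 20*m^3
(4) = -4*s^4 - 28*s^3 + 40*s^2 + 304*s - 480
(5) = 1.4308*d^5 - 0.1004*d^4 - 6.1372*d^3 - 2.3136*d^2 + 2.382*d + 0.7784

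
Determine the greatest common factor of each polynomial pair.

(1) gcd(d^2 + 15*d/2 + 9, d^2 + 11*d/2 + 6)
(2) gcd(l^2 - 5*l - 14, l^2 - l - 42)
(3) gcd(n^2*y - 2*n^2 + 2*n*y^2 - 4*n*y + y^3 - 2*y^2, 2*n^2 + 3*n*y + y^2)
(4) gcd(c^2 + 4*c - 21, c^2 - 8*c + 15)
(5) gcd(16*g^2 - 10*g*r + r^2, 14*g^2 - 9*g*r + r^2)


(1) = d + 3/2
(2) = l - 7
(3) = gcd((n + y)^2*(y - 2), (n + y)*(2*n + y)) = n + y
(4) = gcd((c - 3)*(c + 7), (c - 5)*(c - 3)) = c - 3
(5) = -2*g + r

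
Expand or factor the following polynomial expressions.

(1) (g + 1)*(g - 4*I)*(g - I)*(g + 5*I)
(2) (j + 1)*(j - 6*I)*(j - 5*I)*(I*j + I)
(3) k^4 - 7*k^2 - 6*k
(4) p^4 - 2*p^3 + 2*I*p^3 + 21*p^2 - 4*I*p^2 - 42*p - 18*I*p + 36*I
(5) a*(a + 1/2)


(1) = g^4 + g^3 + 21*g^2 + 21*g - 20*I*g - 20*I
(2) = I*j^4 + 11*j^3 + 2*I*j^3 + 22*j^2 - 29*I*j^2 + 11*j - 60*I*j - 30*I
(3) = k*(k - 3)*(k + 1)*(k + 2)
(4) = (p - 2)*(p - 3*I)*(p - I)*(p + 6*I)
(5) = a^2 + a/2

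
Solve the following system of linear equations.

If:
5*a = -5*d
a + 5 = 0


Then:
a = -5
d = 5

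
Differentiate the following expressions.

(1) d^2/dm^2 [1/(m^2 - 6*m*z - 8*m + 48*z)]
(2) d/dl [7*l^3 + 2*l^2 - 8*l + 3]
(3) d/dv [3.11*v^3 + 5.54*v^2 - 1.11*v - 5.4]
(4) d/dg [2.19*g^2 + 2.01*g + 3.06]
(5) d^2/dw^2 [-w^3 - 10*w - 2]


(1) = 2*(-m^2 + 6*m*z + 8*m - 48*z + 4*(-m + 3*z + 4)^2)/(m^2 - 6*m*z - 8*m + 48*z)^3
(2) = 21*l^2 + 4*l - 8
(3) = 9.33*v^2 + 11.08*v - 1.11
(4) = 4.38*g + 2.01
(5) = -6*w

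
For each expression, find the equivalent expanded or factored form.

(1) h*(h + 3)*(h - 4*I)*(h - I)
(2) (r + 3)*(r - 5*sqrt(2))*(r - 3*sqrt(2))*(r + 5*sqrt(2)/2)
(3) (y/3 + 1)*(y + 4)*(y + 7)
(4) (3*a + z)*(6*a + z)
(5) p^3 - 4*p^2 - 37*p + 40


(1) = h^4 + 3*h^3 - 5*I*h^3 - 4*h^2 - 15*I*h^2 - 12*h
(2) = r^4 - 11*sqrt(2)*r^3/2 + 3*r^3 - 33*sqrt(2)*r^2/2 - 10*r^2 - 30*r + 75*sqrt(2)*r + 225*sqrt(2)
(3) = y^3/3 + 14*y^2/3 + 61*y/3 + 28
(4) = 18*a^2 + 9*a*z + z^2
(5) = (p - 8)*(p - 1)*(p + 5)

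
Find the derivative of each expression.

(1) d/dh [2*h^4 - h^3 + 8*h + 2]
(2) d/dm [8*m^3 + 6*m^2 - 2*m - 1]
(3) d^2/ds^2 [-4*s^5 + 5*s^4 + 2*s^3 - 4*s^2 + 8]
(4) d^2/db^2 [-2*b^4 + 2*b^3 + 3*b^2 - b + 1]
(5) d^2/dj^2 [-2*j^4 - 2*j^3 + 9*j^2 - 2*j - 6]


(1) = 8*h^3 - 3*h^2 + 8
(2) = 24*m^2 + 12*m - 2
(3) = -80*s^3 + 60*s^2 + 12*s - 8
(4) = -24*b^2 + 12*b + 6
(5) = -24*j^2 - 12*j + 18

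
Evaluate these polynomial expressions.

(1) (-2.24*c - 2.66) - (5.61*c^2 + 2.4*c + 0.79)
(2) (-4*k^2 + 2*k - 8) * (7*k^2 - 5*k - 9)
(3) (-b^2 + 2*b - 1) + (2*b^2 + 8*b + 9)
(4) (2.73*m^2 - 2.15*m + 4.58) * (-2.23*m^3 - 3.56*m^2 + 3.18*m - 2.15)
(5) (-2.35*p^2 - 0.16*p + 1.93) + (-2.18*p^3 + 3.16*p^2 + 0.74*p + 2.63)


(1) = -5.61*c^2 - 4.64*c - 3.45
(2) = -28*k^4 + 34*k^3 - 30*k^2 + 22*k + 72
(3) = b^2 + 10*b + 8
(4) = -6.0879*m^5 - 4.9243*m^4 + 6.122*m^3 - 29.0113*m^2 + 19.1869*m - 9.847
(5) = -2.18*p^3 + 0.81*p^2 + 0.58*p + 4.56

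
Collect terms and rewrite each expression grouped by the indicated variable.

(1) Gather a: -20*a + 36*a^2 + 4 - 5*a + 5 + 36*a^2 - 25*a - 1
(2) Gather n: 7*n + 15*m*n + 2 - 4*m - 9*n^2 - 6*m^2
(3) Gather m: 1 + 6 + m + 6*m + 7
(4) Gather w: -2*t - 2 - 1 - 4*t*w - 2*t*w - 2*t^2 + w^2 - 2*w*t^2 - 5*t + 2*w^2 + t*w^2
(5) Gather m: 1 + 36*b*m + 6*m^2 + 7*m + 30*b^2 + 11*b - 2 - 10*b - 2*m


(1) = 72*a^2 - 50*a + 8
(2) = -6*m^2 - 4*m - 9*n^2 + n*(15*m + 7) + 2
(3) = 7*m + 14
(4) = -2*t^2 - 7*t + w^2*(t + 3) + w*(-2*t^2 - 6*t) - 3
(5) = 30*b^2 + b + 6*m^2 + m*(36*b + 5) - 1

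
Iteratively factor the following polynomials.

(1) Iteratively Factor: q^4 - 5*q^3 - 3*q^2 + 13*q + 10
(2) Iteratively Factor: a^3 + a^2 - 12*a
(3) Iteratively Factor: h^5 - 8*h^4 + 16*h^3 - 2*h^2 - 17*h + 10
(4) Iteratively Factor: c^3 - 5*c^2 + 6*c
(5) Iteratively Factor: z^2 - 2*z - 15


(1) = (q + 1)*(q^3 - 6*q^2 + 3*q + 10) = (q - 2)*(q + 1)*(q^2 - 4*q - 5) = (q - 2)*(q + 1)^2*(q - 5)
(2) = (a - 3)*(a^2 + 4*a) = (a - 3)*(a + 4)*(a)
(3) = (h - 2)*(h^4 - 6*h^3 + 4*h^2 + 6*h - 5) = (h - 2)*(h + 1)*(h^3 - 7*h^2 + 11*h - 5) = (h - 5)*(h - 2)*(h + 1)*(h^2 - 2*h + 1) = (h - 5)*(h - 2)*(h - 1)*(h + 1)*(h - 1)
(4) = (c)*(c^2 - 5*c + 6) = c*(c - 2)*(c - 3)
(5) = (z + 3)*(z - 5)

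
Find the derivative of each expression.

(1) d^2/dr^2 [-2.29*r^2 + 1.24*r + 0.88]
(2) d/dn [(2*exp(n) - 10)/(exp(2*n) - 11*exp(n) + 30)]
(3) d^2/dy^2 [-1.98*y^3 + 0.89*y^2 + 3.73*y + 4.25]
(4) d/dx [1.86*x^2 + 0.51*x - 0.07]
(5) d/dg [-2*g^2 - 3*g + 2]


(1) = -4.58000000000000
(2) = -2*exp(n)/(exp(2*n) - 12*exp(n) + 36)
(3) = 1.78 - 11.88*y
(4) = 3.72*x + 0.51
(5) = -4*g - 3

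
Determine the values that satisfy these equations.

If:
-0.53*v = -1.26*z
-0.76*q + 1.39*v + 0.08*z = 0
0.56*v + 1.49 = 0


Then:
q = -4.98
v = -2.66
z = -1.12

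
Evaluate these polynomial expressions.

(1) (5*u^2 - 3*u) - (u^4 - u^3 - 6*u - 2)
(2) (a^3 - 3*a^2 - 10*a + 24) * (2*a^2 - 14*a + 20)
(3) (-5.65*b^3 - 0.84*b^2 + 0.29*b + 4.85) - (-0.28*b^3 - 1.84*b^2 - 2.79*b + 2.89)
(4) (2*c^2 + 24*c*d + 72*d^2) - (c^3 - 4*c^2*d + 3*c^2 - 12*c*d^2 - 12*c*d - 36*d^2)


(1) = -u^4 + u^3 + 5*u^2 + 3*u + 2
(2) = 2*a^5 - 20*a^4 + 42*a^3 + 128*a^2 - 536*a + 480
(3) = -5.37*b^3 + 1.0*b^2 + 3.08*b + 1.96
(4) = -c^3 + 4*c^2*d - c^2 + 12*c*d^2 + 36*c*d + 108*d^2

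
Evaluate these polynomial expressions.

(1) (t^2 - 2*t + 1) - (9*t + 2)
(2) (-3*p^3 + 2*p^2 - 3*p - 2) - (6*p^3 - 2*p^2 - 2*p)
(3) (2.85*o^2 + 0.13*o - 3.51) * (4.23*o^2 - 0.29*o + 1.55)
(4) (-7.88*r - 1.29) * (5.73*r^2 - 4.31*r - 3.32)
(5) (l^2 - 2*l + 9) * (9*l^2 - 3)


(1) = t^2 - 11*t - 1
(2) = -9*p^3 + 4*p^2 - p - 2
(3) = 12.0555*o^4 - 0.2766*o^3 - 10.4675*o^2 + 1.2194*o - 5.4405
(4) = -45.1524*r^3 + 26.5711*r^2 + 31.7215*r + 4.2828
(5) = 9*l^4 - 18*l^3 + 78*l^2 + 6*l - 27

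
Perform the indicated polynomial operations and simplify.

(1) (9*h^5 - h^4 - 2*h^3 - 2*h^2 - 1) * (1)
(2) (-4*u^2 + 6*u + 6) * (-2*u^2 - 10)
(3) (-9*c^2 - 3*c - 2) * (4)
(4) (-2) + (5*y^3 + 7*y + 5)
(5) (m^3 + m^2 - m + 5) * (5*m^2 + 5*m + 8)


(1) = 9*h^5 - h^4 - 2*h^3 - 2*h^2 - 1
(2) = 8*u^4 - 12*u^3 + 28*u^2 - 60*u - 60
(3) = -36*c^2 - 12*c - 8
(4) = 5*y^3 + 7*y + 3
(5) = 5*m^5 + 10*m^4 + 8*m^3 + 28*m^2 + 17*m + 40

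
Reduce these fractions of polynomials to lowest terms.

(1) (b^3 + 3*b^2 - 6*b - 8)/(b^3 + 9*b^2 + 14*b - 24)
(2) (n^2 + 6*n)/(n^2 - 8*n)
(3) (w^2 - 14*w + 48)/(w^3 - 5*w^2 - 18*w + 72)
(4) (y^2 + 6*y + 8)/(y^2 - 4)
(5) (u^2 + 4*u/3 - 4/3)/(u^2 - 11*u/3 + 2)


(1) = (b^2 - b - 2)/(b^2 + 5*b - 6)
(2) = (n + 6)/(n - 8)
(3) = (w - 8)/(w^2 + w - 12)
(4) = (y + 4)/(y - 2)
(5) = (u + 2)/(u - 3)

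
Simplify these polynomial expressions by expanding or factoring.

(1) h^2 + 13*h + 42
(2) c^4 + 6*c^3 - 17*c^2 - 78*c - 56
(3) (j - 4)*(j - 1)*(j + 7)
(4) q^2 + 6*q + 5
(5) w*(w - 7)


(1) = (h + 6)*(h + 7)
(2) = (c - 4)*(c + 1)*(c + 2)*(c + 7)
(3) = j^3 + 2*j^2 - 31*j + 28
(4) = (q + 1)*(q + 5)
(5) = w^2 - 7*w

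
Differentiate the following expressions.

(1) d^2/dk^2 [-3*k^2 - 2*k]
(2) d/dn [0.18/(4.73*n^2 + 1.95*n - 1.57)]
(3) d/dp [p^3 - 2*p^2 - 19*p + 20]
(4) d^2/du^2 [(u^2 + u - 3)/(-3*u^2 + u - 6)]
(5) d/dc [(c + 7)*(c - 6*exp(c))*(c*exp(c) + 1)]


(1) = -6
(2) = (-1.7028*n - 0.351)/(4.73*n^2 + 1.95*n - 1.57)^2
(3) = 3*p^2 - 4*p - 19
(4) = 6*(-4*u^3 + 45*u^2 + 9*u - 31)/(27*u^6 - 27*u^5 + 171*u^4 - 109*u^3 + 342*u^2 - 108*u + 216)
(5) = (c + 1)*(c + 7)*(c - 6*exp(c))*exp(c) - (c + 7)*(c*exp(c) + 1)*(6*exp(c) - 1) + (c - 6*exp(c))*(c*exp(c) + 1)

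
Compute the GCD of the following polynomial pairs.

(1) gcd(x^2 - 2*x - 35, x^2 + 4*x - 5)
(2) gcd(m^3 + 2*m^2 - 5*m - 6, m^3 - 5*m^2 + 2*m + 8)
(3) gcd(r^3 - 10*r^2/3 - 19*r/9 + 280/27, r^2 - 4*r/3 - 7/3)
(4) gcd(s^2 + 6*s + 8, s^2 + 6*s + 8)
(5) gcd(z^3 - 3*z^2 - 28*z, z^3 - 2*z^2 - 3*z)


(1) = x + 5
(2) = m^2 - m - 2
(3) = gcd((r - 8/3)*(r - 7/3)*(r + 5/3), (r - 7/3)*(r + 1)) = r - 7/3
(4) = gcd((s + 2)*(s + 4), (s + 2)*(s + 4)) = s^2 + 6*s + 8
(5) = z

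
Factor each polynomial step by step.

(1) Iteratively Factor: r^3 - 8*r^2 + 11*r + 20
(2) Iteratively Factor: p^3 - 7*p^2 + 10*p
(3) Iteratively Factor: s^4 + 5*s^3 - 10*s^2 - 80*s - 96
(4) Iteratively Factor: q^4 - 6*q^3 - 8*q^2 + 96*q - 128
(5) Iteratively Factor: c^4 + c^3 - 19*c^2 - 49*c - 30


(1) = (r - 4)*(r^2 - 4*r - 5) = (r - 4)*(r + 1)*(r - 5)
(2) = (p - 2)*(p^2 - 5*p) = p*(p - 2)*(p - 5)
(3) = (s - 4)*(s^3 + 9*s^2 + 26*s + 24) = (s - 4)*(s + 4)*(s^2 + 5*s + 6) = (s - 4)*(s + 2)*(s + 4)*(s + 3)
(4) = (q - 4)*(q^3 - 2*q^2 - 16*q + 32) = (q - 4)*(q + 4)*(q^2 - 6*q + 8) = (q - 4)^2*(q + 4)*(q - 2)
(5) = (c + 2)*(c^3 - c^2 - 17*c - 15) = (c + 1)*(c + 2)*(c^2 - 2*c - 15) = (c - 5)*(c + 1)*(c + 2)*(c + 3)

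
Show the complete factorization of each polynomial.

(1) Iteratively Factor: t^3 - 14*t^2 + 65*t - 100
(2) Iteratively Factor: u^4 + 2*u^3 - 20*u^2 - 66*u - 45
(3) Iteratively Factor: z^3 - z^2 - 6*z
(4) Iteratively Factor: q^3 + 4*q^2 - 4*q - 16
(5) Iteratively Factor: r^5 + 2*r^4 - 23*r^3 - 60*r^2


(1) = (t - 4)*(t^2 - 10*t + 25) = (t - 5)*(t - 4)*(t - 5)
(2) = (u - 5)*(u^3 + 7*u^2 + 15*u + 9) = (u - 5)*(u + 3)*(u^2 + 4*u + 3) = (u - 5)*(u + 3)^2*(u + 1)
(3) = (z - 3)*(z^2 + 2*z) = z*(z - 3)*(z + 2)
(4) = (q + 2)*(q^2 + 2*q - 8) = (q - 2)*(q + 2)*(q + 4)
(5) = (r)*(r^4 + 2*r^3 - 23*r^2 - 60*r) = r*(r - 5)*(r^3 + 7*r^2 + 12*r) = r^2*(r - 5)*(r^2 + 7*r + 12) = r^2*(r - 5)*(r + 4)*(r + 3)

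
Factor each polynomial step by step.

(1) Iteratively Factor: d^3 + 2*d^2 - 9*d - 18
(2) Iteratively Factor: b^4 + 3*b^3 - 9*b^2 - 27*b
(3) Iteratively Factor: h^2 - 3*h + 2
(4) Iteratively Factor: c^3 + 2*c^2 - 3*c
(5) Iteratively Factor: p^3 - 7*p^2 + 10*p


(1) = (d + 2)*(d^2 - 9) = (d - 3)*(d + 2)*(d + 3)
(2) = (b)*(b^3 + 3*b^2 - 9*b - 27) = b*(b + 3)*(b^2 - 9) = b*(b + 3)^2*(b - 3)
(3) = (h - 1)*(h - 2)
(4) = (c + 3)*(c^2 - c) = c*(c + 3)*(c - 1)
(5) = (p)*(p^2 - 7*p + 10) = p*(p - 2)*(p - 5)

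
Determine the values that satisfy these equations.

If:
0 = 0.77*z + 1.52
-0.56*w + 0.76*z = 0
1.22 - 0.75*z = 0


Then:
No Solution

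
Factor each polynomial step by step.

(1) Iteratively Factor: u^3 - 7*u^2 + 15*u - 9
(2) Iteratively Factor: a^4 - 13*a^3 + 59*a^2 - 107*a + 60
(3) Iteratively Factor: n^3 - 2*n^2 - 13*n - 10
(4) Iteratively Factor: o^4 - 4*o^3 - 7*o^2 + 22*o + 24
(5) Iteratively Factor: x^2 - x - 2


(1) = (u - 3)*(u^2 - 4*u + 3) = (u - 3)^2*(u - 1)
(2) = (a - 1)*(a^3 - 12*a^2 + 47*a - 60) = (a - 5)*(a - 1)*(a^2 - 7*a + 12) = (a - 5)*(a - 3)*(a - 1)*(a - 4)
(3) = (n - 5)*(n^2 + 3*n + 2) = (n - 5)*(n + 1)*(n + 2)
(4) = (o + 1)*(o^3 - 5*o^2 - 2*o + 24) = (o - 3)*(o + 1)*(o^2 - 2*o - 8) = (o - 3)*(o + 1)*(o + 2)*(o - 4)
(5) = (x + 1)*(x - 2)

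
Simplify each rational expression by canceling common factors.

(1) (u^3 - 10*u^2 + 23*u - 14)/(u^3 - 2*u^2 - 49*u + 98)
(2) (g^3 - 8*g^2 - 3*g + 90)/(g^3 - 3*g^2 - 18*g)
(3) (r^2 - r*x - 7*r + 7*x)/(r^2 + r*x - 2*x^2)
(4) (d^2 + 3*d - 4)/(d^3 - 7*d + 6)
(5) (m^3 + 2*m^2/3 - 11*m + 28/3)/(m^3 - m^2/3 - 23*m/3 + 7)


(1) = (u - 1)/(u + 7)
(2) = (g - 5)/g
(3) = (r - 7)/(r + 2*x)
(4) = (d + 4)/(d^2 + d - 6)
(5) = (m + 4)/(m + 3)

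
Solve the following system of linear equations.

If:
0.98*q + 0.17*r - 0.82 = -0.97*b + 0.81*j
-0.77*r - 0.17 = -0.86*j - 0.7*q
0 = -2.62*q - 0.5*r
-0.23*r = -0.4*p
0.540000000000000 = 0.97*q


Then:
b = -1.60
j = -2.87
p = -1.68
q = 0.56
r = -2.92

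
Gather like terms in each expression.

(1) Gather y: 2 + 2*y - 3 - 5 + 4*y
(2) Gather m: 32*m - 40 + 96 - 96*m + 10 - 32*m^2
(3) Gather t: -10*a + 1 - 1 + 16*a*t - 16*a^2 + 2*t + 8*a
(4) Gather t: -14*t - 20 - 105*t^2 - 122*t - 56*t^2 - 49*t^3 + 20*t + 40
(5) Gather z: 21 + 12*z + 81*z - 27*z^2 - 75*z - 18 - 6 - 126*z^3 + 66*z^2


(1) = 6*y - 6
(2) = -32*m^2 - 64*m + 66
(3) = -16*a^2 - 2*a + t*(16*a + 2)
(4) = -49*t^3 - 161*t^2 - 116*t + 20
(5) = -126*z^3 + 39*z^2 + 18*z - 3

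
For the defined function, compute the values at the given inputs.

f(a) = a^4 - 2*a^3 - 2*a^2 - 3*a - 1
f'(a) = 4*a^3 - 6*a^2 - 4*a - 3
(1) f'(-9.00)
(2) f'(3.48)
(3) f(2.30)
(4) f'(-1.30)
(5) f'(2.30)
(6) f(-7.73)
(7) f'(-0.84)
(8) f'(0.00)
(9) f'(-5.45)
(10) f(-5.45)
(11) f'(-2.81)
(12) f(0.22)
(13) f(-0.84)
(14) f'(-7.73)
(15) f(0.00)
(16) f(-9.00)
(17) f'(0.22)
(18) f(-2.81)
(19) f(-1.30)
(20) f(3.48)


(1) = -3369.00
(2) = 78.99
(3) = -14.83
(4) = -16.73
(5) = 4.73
(6) = 4396.87
(7) = -6.24
(8) = -3.00
(9) = -806.93
(10) = 1161.94
(11) = -127.89
(12) = -1.78
(13) = 1.79
(14) = -2178.16
(15) = -1.00
(16) = 7883.00
(17) = -4.13
(18) = 98.36
(19) = 6.77
(20) = 26.71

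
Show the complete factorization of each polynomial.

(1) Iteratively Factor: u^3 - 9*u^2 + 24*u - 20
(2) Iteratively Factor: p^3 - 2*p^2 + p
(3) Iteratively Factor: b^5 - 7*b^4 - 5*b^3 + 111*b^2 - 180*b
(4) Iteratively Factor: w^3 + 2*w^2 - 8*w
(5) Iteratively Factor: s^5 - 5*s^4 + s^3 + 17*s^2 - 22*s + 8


(1) = (u - 2)*(u^2 - 7*u + 10) = (u - 2)^2*(u - 5)
(2) = (p)*(p^2 - 2*p + 1) = p*(p - 1)*(p - 1)
(3) = (b - 5)*(b^4 - 2*b^3 - 15*b^2 + 36*b) = b*(b - 5)*(b^3 - 2*b^2 - 15*b + 36) = b*(b - 5)*(b - 3)*(b^2 + b - 12) = b*(b - 5)*(b - 3)*(b + 4)*(b - 3)
(4) = (w - 2)*(w^2 + 4*w) = (w - 2)*(w + 4)*(w)
(5) = (s - 1)*(s^4 - 4*s^3 - 3*s^2 + 14*s - 8) = (s - 4)*(s - 1)*(s^3 - 3*s + 2) = (s - 4)*(s - 1)^2*(s^2 + s - 2) = (s - 4)*(s - 1)^2*(s + 2)*(s - 1)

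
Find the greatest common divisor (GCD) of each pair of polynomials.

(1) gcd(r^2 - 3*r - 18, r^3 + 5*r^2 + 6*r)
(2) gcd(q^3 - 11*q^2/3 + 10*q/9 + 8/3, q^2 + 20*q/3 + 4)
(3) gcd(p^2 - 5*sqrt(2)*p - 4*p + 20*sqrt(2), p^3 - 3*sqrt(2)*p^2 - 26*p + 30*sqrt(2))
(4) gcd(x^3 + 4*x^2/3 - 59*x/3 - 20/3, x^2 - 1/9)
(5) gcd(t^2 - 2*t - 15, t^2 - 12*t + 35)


(1) = gcd((r - 6)*(r + 3), r*(r + 2)*(r + 3)) = r + 3
(2) = q + 2/3
(3) = gcd((p - 4)*(p - 5*sqrt(2)), (p - 5*sqrt(2))*(p - sqrt(2))*(p + 3*sqrt(2))) = p - 5*sqrt(2)
(4) = x + 1/3
(5) = gcd((t - 5)*(t + 3), (t - 7)*(t - 5)) = t - 5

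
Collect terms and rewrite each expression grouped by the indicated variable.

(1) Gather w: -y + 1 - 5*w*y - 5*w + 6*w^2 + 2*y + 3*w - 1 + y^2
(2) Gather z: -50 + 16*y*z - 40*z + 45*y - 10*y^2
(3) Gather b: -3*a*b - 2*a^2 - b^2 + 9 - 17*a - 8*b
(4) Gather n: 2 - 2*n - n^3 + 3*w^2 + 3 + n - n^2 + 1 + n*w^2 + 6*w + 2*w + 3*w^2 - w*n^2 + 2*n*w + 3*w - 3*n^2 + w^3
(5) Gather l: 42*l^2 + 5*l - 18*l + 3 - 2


(1) = 6*w^2 + w*(-5*y - 2) + y^2 + y
(2) = -10*y^2 + 45*y + z*(16*y - 40) - 50
(3) = -2*a^2 - 17*a - b^2 + b*(-3*a - 8) + 9
(4) = -n^3 + n^2*(-w - 4) + n*(w^2 + 2*w - 1) + w^3 + 6*w^2 + 11*w + 6
(5) = 42*l^2 - 13*l + 1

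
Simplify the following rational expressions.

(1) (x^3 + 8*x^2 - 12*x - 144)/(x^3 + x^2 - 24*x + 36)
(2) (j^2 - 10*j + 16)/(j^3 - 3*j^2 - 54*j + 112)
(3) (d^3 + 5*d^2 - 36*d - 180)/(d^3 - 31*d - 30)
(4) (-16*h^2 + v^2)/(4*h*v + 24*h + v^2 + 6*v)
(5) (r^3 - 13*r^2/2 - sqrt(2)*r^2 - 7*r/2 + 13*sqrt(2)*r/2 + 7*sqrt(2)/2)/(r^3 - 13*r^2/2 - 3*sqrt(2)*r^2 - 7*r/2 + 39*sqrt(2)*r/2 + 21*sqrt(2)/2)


(1) = (x^2 + 2*x - 24)/(x^2 - 5*x + 6)
(2) = 1/(j + 7)
(3) = (d + 6)/(d + 1)
(4) = (-4*h + v)/(v + 6)
(5) = (4*r - 4*sqrt(2))/(4*r - 12*sqrt(2))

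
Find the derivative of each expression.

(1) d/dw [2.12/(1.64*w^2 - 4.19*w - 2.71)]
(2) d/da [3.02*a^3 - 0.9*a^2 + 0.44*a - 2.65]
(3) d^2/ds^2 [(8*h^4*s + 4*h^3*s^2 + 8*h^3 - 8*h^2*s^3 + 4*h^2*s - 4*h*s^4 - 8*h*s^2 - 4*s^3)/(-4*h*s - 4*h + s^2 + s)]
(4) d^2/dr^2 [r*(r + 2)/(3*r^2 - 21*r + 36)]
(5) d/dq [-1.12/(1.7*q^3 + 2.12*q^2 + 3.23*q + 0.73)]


(1) = (8.8828 - 6.9536*w)/(-1.64*w^2 + 4.19*w + 2.71)^2
(2) = 9.06*a^2 - 1.8*a + 0.44
(3) = 8*(-(-4*h + 2*s + 1)^2*(2*h^4*s + h^3*s^2 + 2*h^3 - 2*h^2*s^3 + h^2*s - h*s^4 - 2*h*s^2 - s^3) + (4*h*s + 4*h - s^2 - s)^2*(-h^3 + 6*h^2*s + 6*h*s^2 + 2*h + 3*s) + (4*h*s + 4*h - s^2 - s)*(-2*h^4*s - h^3*s^2 - 2*h^3 + 2*h^2*s^3 - h^2*s + h*s^4 + 2*h*s^2 + s^3 + (-4*h + 2*s + 1)*(-2*h^4 - 2*h^3*s + 6*h^2*s^2 - h^2 + 4*h*s^3 + 4*h*s + 3*s^2)))/(4*h*s + 4*h - s^2 - s)^3
(4) = 2*(3*r^3 - 12*r^2 - 24*r + 104)/(r^6 - 21*r^5 + 183*r^4 - 847*r^3 + 2196*r^2 - 3024*r + 1728)
(5) = (5.712*q^2 + 4.7488*q + 3.6176)/(1.7*q^3 + 2.12*q^2 + 3.23*q + 0.73)^2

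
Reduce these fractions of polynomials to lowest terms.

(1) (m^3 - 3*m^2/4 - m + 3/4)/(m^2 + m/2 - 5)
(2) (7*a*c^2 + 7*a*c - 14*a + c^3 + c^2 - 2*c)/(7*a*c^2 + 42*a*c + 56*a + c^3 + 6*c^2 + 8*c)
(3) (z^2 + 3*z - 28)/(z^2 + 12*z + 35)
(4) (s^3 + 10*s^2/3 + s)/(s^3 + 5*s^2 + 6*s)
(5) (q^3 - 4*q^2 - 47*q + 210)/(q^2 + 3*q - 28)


(1) = (4*m^3 - 3*m^2 - 4*m + 3)/(4*m^2 + 2*m - 20)
(2) = (c - 1)/(c + 4)
(3) = (z - 4)/(z + 5)
(4) = (3*s + 1)/(3*s + 6)
(5) = (q^2 - 11*q + 30)/(q - 4)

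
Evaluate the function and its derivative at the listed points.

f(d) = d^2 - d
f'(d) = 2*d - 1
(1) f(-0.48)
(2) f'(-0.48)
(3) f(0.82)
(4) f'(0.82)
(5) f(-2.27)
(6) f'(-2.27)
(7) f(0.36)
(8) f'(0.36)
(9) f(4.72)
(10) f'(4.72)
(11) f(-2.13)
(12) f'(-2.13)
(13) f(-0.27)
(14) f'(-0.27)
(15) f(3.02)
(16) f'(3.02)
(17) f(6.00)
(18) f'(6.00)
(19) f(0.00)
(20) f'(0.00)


(1) = 0.71
(2) = -1.96
(3) = -0.15
(4) = 0.64
(5) = 7.42
(6) = -5.54
(7) = -0.23
(8) = -0.28
(9) = 17.56
(10) = 8.44
(11) = 6.67
(12) = -5.26
(13) = 0.34
(14) = -1.54
(15) = 6.10
(16) = 5.04
(17) = 30.00
(18) = 11.00
(19) = 0.00
(20) = -1.00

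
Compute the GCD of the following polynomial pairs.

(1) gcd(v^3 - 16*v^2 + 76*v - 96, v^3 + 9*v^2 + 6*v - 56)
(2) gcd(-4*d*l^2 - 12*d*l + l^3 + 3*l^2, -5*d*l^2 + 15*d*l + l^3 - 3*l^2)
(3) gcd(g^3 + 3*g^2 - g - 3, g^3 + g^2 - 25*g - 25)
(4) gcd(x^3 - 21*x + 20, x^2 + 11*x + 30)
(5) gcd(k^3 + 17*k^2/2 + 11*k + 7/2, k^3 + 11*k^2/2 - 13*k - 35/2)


(1) = v - 2
(2) = gcd(l*(-4*d + l)*(l + 3), l*(-5*d + l)*(l - 3)) = l
(3) = gcd((g - 1)*(g + 1)*(g + 3), (g - 5)*(g + 1)*(g + 5)) = g + 1
(4) = gcd((x - 4)*(x - 1)*(x + 5), (x + 5)*(x + 6)) = x + 5
(5) = k^2 + 8*k + 7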